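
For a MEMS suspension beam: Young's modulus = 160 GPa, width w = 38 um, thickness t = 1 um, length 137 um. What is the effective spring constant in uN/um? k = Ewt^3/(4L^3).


Step 1: Convert E to consistent units (1 GPa = 1000 uN/um^2).
E = 160 GPa = 160000 uN/um^2
Step 2: Compute t^3 = 1^3 = 1
Step 3: Compute L^3 = 137^3 = 2571353
Step 4: k = 160000 * 38 * 1 / (4 * 2571353)
k = 0.5911 uN/um


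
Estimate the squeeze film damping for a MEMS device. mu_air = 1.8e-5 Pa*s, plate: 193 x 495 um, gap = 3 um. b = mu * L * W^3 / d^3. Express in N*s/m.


Step 1: Convert to SI.
L = 193e-6 m, W = 495e-6 m, d = 3e-6 m
Step 2: W^3 = (495e-6)^3 = 1.21e-10 m^3
Step 3: d^3 = (3e-6)^3 = 2.70e-17 m^3
Step 4: b = 1.8e-5 * 193e-6 * 1.21e-10 / 2.70e-17
b = 1.56e-02 N*s/m


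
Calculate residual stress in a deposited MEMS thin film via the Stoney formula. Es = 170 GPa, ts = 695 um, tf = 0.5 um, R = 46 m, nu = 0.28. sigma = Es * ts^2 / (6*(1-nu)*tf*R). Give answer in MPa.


Step 1: Compute numerator: Es * ts^2 = 170 * 695^2 = 82114250 (GPa*um^2)
Step 2: Compute denominator (R in um): 6*(1-nu)*tf*R = 6*0.72*0.5*46e6 = 99360000.0 (um^2)
Step 3: sigma (GPa) = 82114250 / 99360000.0 = 8.26432e-01 GPa
Step 4: Convert to MPa (x1000): sigma = 826.4 MPa


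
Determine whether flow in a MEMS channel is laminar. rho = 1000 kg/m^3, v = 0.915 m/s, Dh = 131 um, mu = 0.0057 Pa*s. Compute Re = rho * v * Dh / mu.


Step 1: Convert Dh to meters: Dh = 131e-6 m
Step 2: Re = rho * v * Dh / mu
Re = 1000 * 0.915 * 131e-6 / 0.0057
Re = 21.029
Since Re = 21.029 is below ~2300, the flow is laminar.


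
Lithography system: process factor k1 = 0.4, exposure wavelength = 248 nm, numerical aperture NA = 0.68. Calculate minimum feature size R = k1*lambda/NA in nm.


Step 1: Identify values: k1 = 0.4, lambda = 248 nm, NA = 0.68
Step 2: R = k1 * lambda / NA
R = 0.4 * 248 / 0.68
R = 145.9 nm


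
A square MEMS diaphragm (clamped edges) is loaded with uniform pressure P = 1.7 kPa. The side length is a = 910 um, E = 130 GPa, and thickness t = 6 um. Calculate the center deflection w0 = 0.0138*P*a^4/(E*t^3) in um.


Step 1: Convert pressure to compatible units (E is in GPa, so P in GPa).
P = 1.7 kPa = 1.7e-6 GPa
Step 2: Compute numerator: 0.0138 * P * a^4.
a^4 = 910^4 = 685749610000
numerator = 0.0138 * 1.7e-6 * 685749610000 = 1.60877e+04
Step 3: Compute denominator: E * t^3 = 130 * 6^3 = 28080
Step 4: w0 = numerator / denominator = 1.60877e+04 / 28080 = 0.5729 um


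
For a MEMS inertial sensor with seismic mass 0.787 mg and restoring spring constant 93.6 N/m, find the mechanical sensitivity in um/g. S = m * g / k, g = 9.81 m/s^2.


Step 1: Convert mass: m = 0.787 mg = 7.87e-07 kg
Step 2: S = m * g / k = 7.87e-07 * 9.81 / 93.6
Step 3: S = 8.25e-08 m/g
Step 4: Convert to um/g: S = 0.082 um/g


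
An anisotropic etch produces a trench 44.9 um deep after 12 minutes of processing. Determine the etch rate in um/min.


Step 1: Etch rate = depth / time
Step 2: rate = 44.9 / 12
rate = 3.742 um/min


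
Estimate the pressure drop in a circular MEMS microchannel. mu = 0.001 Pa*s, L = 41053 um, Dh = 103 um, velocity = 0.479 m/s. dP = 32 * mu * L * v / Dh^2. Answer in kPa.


Step 1: Convert to SI: L = 41053e-6 m, Dh = 103e-6 m
Step 2: dP = 32 * 0.001 * 41053e-6 * 0.479 / (103e-6)^2
Step 3: dP = 59313.83 Pa
Step 4: Convert to kPa: dP = 59.31 kPa


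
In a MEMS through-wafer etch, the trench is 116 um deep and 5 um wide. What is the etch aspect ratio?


Step 1: AR = depth / width
Step 2: AR = 116 / 5
AR = 23.2


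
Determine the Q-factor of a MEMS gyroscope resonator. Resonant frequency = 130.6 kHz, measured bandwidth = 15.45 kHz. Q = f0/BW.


Step 1: Q = f0 / bandwidth
Step 2: Q = 130.6 / 15.45
Q = 8.5


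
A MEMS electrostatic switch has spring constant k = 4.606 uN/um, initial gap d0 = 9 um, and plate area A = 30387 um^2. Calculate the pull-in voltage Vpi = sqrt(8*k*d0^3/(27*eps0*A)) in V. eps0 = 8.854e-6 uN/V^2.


Step 1: Compute numerator: 8 * k * d0^3 = 8 * 4.606 * 9^3 = 26862.192
Step 2: Compute denominator: 27 * eps0 * A = 27 * 8.854e-6 * 30387 = 7.264255
Step 3: Vpi = sqrt(26862.192 / 7.264255)
Vpi = 60.81 V


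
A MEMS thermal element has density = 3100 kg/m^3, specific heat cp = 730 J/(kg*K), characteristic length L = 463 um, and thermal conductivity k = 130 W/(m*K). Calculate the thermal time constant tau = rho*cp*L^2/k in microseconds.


Step 1: Convert L to m: L = 463e-6 m
Step 2: L^2 = (463e-6)^2 = 2.14369e-07 m^2
Step 3: tau = 3100 * 730 * 2.14369e-07 / 130 = 3.7316696e-03 s
Step 4: Convert to microseconds (multiply by 1e6).
tau = 3731.67 us


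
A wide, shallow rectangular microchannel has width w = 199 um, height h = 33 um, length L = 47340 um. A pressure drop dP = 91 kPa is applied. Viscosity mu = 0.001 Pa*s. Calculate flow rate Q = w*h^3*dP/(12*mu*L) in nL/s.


Step 1: Convert all dimensions to SI (meters).
w = 199e-6 m, h = 33e-6 m, L = 47340e-6 m, dP = 91e3 Pa
Step 2: Q = w * h^3 * dP / (12 * mu * L)
Q = 199e-6 * (33e-6)^3 * 91e3 / (12 * 0.001 * 47340e-6) = 1.1455836e-09 m^3/s
Step 3: Convert Q from m^3/s to nL/s (1 m^3 = 1e12 nL, so multiply by 1e12).
Q = 1145.584 nL/s


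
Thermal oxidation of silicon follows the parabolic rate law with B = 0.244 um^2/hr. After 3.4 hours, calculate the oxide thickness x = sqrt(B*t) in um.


Step 1: Compute B*t = 0.244 * 3.4 = 0.8296
Step 2: x = sqrt(0.8296)
x = 0.911 um


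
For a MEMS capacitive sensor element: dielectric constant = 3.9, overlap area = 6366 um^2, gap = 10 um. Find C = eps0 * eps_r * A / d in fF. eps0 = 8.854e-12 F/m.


Step 1: Convert area to m^2: A = 6366e-12 m^2
Step 2: Convert gap to m: d = 10e-6 m
Step 3: C = eps0 * eps_r * A / d
C = 8.854e-12 * 3.9 * 6366e-12 / 10e-6
Step 4: Convert to fF (multiply by 1e15).
C = 21.98 fF


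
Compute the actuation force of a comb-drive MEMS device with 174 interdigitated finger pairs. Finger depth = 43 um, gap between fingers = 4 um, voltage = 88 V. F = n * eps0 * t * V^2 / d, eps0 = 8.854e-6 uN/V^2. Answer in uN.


Step 1: Parameters: n=174, eps0=8.854e-6 uN/V^2, t=43 um, V=88 V, d=4 um
Step 2: V^2 = 7744
Step 3: F = 174 * 8.854e-6 * 43 * 7744 / 4
F = 128.252 uN


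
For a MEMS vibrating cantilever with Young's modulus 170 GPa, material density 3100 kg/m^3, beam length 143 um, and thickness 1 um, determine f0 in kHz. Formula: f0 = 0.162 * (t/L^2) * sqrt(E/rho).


Step 1: Convert units to SI.
t_SI = 1e-6 m, L_SI = 143e-6 m
Step 2: Calculate sqrt(E/rho).
sqrt(170e9 / 3100) = 7405.32 m/s
Step 3: Compute f0.
f0 = 0.162 * 1e-6 / (143e-6)^2 * 7405.32 = 58666.0 Hz = 58.67 kHz


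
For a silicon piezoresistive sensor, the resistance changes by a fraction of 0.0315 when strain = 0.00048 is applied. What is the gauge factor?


Step 1: Identify values.
dR/R = 0.0315, strain = 0.00048
Step 2: GF = (dR/R) / strain = 0.0315 / 0.00048
GF = 65.6


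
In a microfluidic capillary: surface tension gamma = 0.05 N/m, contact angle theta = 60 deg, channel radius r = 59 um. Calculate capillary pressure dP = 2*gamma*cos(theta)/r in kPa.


Step 1: cos(60 deg) = 0.5
Step 2: Convert r to m: r = 59e-6 m
Step 3: dP = 2 * 0.05 * 0.5 / 59e-6 = 847.5 Pa
Step 4: Convert Pa to kPa (divide by 1000).
dP = 0.85 kPa


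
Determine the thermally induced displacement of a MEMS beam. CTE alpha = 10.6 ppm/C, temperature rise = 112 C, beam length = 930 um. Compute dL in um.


Step 1: Convert CTE: alpha = 10.6 ppm/C = 10.6e-6 /C
Step 2: dL = 10.6e-6 * 112 * 930
dL = 1.1041 um


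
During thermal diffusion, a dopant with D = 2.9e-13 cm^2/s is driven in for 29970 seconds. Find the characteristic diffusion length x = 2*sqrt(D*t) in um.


Step 1: Compute D*t = 2.9e-13 * 29970 = 8.6913e-09 cm^2
Step 2: sqrt(D*t) = 9.32271e-05 cm
Step 3: x = 2 * 9.32271e-05 cm = 1.864542e-04 cm
Step 4: Convert to um (1 cm = 1e4 um): x = 1.865 um


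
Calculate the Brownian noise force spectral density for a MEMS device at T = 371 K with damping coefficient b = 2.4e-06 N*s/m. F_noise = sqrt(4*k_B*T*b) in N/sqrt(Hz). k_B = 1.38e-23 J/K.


Step 1: Compute 4 * k_B * T * b
= 4 * 1.38e-23 * 371 * 2.4e-06
= 4.9150e-26 N^2/Hz
Step 2: F_noise = sqrt(4.9150e-26)
F_noise = 2.22e-13 N/sqrt(Hz)


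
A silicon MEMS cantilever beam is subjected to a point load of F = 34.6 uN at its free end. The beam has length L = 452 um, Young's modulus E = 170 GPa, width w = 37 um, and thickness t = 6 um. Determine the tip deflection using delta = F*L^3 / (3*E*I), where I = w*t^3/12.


Step 1: Calculate the second moment of area.
I = w * t^3 / 12 = 37 * 6^3 / 12 = 666.0 um^4
Step 2: Convert E to consistent units (1 GPa = 1000 uN/um^2).
E = 170 GPa = 170000 uN/um^2
Step 3: Calculate tip deflection.
delta = F * L^3 / (3 * E * I)
delta = 34.6 * 452^3 / (3 * 170000 * 666.0)
delta = 9.4069 um


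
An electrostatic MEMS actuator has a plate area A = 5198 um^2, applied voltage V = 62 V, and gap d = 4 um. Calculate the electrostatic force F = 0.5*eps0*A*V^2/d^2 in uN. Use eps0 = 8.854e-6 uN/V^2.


Step 1: Identify parameters.
eps0 = 8.854e-6 uN/V^2, A = 5198 um^2, V = 62 V, d = 4 um
Step 2: Compute V^2 = 62^2 = 3844
Step 3: Compute d^2 = 4^2 = 16
Step 4: F = 0.5 * 8.854e-6 * 5198 * 3844 / 16
F = 5.529 uN


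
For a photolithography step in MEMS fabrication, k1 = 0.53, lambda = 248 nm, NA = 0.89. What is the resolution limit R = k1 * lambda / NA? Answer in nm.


Step 1: Identify values: k1 = 0.53, lambda = 248 nm, NA = 0.89
Step 2: R = k1 * lambda / NA
R = 0.53 * 248 / 0.89
R = 147.7 nm


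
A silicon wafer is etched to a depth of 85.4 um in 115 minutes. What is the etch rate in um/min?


Step 1: Etch rate = depth / time
Step 2: rate = 85.4 / 115
rate = 0.743 um/min


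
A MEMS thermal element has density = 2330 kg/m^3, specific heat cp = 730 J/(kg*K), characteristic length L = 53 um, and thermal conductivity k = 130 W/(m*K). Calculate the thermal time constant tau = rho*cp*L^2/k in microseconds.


Step 1: Convert L to m: L = 53e-6 m
Step 2: L^2 = (53e-6)^2 = 2.809e-09 m^2
Step 3: tau = 2330 * 730 * 2.809e-09 / 130 = 3.675252e-05 s
Step 4: Convert to microseconds (multiply by 1e6).
tau = 36.753 us


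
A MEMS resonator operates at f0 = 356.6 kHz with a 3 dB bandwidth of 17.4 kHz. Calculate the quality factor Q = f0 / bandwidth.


Step 1: Q = f0 / bandwidth
Step 2: Q = 356.6 / 17.4
Q = 20.5


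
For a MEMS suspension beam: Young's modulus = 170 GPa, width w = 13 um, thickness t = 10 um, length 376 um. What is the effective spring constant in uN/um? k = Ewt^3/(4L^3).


Step 1: Convert E to consistent units (1 GPa = 1000 uN/um^2).
E = 170 GPa = 170000 uN/um^2
Step 2: Compute t^3 = 10^3 = 1000
Step 3: Compute L^3 = 376^3 = 53157376
Step 4: k = 170000 * 13 * 1000 / (4 * 53157376)
k = 10.3937 uN/um


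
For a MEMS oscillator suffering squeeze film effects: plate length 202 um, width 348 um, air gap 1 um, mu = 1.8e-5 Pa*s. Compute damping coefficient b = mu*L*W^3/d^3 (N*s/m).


Step 1: Convert to SI.
L = 202e-6 m, W = 348e-6 m, d = 1e-6 m
Step 2: W^3 = (348e-6)^3 = 4.21e-11 m^3
Step 3: d^3 = (1e-6)^3 = 1.00e-18 m^3
Step 4: b = 1.8e-5 * 202e-6 * 4.21e-11 / 1.00e-18
b = 1.53e-01 N*s/m


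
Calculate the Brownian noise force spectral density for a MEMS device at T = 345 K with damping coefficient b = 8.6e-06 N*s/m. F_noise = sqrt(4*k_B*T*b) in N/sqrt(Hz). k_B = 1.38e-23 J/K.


Step 1: Compute 4 * k_B * T * b
= 4 * 1.38e-23 * 345 * 8.6e-06
= 1.6378e-25 N^2/Hz
Step 2: F_noise = sqrt(1.6378e-25)
F_noise = 4.05e-13 N/sqrt(Hz)


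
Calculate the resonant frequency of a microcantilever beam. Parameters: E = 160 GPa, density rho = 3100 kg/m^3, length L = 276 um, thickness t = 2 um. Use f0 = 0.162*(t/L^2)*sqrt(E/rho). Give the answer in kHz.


Step 1: Convert units to SI.
t_SI = 2e-6 m, L_SI = 276e-6 m
Step 2: Calculate sqrt(E/rho).
sqrt(160e9 / 3100) = 7184.21 m/s
Step 3: Compute f0.
f0 = 0.162 * 2e-6 / (276e-6)^2 * 7184.21 = 30556.7 Hz = 30.56 kHz


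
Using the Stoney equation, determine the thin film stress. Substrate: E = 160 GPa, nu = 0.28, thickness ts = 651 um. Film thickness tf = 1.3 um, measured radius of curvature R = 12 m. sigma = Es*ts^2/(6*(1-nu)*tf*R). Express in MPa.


Step 1: Compute numerator: Es * ts^2 = 160 * 651^2 = 67808160 (GPa*um^2)
Step 2: Compute denominator (R in um): 6*(1-nu)*tf*R = 6*0.72*1.3*12e6 = 67392000.0 (um^2)
Step 3: sigma (GPa) = 67808160 / 67392000.0 = 1.006175e+00 GPa
Step 4: Convert to MPa (x1000): sigma = 1006.2 MPa


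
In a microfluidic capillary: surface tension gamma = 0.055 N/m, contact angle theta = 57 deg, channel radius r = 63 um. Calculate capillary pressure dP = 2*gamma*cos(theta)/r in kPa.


Step 1: cos(57 deg) = 0.5446
Step 2: Convert r to m: r = 63e-6 m
Step 3: dP = 2 * 0.055 * 0.5446 / 63e-6 = 950.9 Pa
Step 4: Convert Pa to kPa (divide by 1000).
dP = 0.95 kPa


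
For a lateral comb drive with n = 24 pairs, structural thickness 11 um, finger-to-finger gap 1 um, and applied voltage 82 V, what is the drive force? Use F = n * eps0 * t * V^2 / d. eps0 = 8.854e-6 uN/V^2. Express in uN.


Step 1: Parameters: n=24, eps0=8.854e-6 uN/V^2, t=11 um, V=82 V, d=1 um
Step 2: V^2 = 6724
Step 3: F = 24 * 8.854e-6 * 11 * 6724 / 1
F = 15.717 uN


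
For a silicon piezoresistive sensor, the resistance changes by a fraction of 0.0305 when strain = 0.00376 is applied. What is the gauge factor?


Step 1: Identify values.
dR/R = 0.0305, strain = 0.00376
Step 2: GF = (dR/R) / strain = 0.0305 / 0.00376
GF = 8.1


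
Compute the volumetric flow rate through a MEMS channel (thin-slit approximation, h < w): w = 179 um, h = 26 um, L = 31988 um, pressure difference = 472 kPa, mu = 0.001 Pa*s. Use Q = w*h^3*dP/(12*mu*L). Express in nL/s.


Step 1: Convert all dimensions to SI (meters).
w = 179e-6 m, h = 26e-6 m, L = 31988e-6 m, dP = 472e3 Pa
Step 2: Q = w * h^3 * dP / (12 * mu * L)
Q = 179e-6 * (26e-6)^3 * 472e3 / (12 * 0.001 * 31988e-6) = 3.86853687e-09 m^3/s
Step 3: Convert Q from m^3/s to nL/s (1 m^3 = 1e12 nL, so multiply by 1e12).
Q = 3868.537 nL/s


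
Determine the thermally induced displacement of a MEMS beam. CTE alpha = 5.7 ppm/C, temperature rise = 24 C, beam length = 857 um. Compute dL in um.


Step 1: Convert CTE: alpha = 5.7 ppm/C = 5.7e-6 /C
Step 2: dL = 5.7e-6 * 24 * 857
dL = 0.1172 um


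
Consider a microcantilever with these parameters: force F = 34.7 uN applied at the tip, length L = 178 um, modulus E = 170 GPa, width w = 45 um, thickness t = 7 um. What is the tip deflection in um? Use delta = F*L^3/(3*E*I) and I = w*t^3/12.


Step 1: Calculate the second moment of area.
I = w * t^3 / 12 = 45 * 7^3 / 12 = 1286.25 um^4
Step 2: Convert E to consistent units (1 GPa = 1000 uN/um^2).
E = 170 GPa = 170000 uN/um^2
Step 3: Calculate tip deflection.
delta = F * L^3 / (3 * E * I)
delta = 34.7 * 178^3 / (3 * 170000 * 1286.25)
delta = 0.2983 um


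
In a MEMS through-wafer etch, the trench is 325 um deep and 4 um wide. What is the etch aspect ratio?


Step 1: AR = depth / width
Step 2: AR = 325 / 4
AR = 81.3


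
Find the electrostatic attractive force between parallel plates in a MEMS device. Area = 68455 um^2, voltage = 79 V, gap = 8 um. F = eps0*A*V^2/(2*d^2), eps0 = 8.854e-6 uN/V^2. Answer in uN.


Step 1: Identify parameters.
eps0 = 8.854e-6 uN/V^2, A = 68455 um^2, V = 79 V, d = 8 um
Step 2: Compute V^2 = 79^2 = 6241
Step 3: Compute d^2 = 8^2 = 64
Step 4: F = 0.5 * 8.854e-6 * 68455 * 6241 / 64
F = 29.552 uN


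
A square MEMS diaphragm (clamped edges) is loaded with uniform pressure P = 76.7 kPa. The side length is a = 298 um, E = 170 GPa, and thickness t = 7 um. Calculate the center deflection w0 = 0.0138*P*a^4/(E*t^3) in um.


Step 1: Convert pressure to compatible units (E is in GPa, so P in GPa).
P = 76.7 kPa = 76.7e-6 GPa
Step 2: Compute numerator: 0.0138 * P * a^4.
a^4 = 298^4 = 7886150416
numerator = 0.0138 * 76.7e-6 * 7886150416 = 8.34717e+03
Step 3: Compute denominator: E * t^3 = 170 * 7^3 = 58310
Step 4: w0 = numerator / denominator = 8.34717e+03 / 58310 = 0.1432 um


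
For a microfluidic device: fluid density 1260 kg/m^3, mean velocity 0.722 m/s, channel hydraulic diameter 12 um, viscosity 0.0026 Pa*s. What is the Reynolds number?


Step 1: Convert Dh to meters: Dh = 12e-6 m
Step 2: Re = rho * v * Dh / mu
Re = 1260 * 0.722 * 12e-6 / 0.0026
Re = 4.199


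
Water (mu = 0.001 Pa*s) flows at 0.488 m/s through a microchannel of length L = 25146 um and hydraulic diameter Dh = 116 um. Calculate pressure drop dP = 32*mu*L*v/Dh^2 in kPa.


Step 1: Convert to SI: L = 25146e-6 m, Dh = 116e-6 m
Step 2: dP = 32 * 0.001 * 25146e-6 * 0.488 / (116e-6)^2
Step 3: dP = 29182.52 Pa
Step 4: Convert to kPa: dP = 29.18 kPa


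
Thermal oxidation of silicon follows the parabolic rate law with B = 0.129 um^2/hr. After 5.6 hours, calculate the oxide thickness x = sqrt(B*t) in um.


Step 1: Compute B*t = 0.129 * 5.6 = 0.7224
Step 2: x = sqrt(0.7224)
x = 0.85 um


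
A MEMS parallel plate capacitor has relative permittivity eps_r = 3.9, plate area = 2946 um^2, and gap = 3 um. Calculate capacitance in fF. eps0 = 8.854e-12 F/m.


Step 1: Convert area to m^2: A = 2946e-12 m^2
Step 2: Convert gap to m: d = 3e-6 m
Step 3: C = eps0 * eps_r * A / d
C = 8.854e-12 * 3.9 * 2946e-12 / 3e-6
Step 4: Convert to fF (multiply by 1e15).
C = 33.91 fF


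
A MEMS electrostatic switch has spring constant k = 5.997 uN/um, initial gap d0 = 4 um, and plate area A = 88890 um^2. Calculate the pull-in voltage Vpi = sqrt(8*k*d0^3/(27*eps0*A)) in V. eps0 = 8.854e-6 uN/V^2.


Step 1: Compute numerator: 8 * k * d0^3 = 8 * 5.997 * 4^3 = 3070.464
Step 2: Compute denominator: 27 * eps0 * A = 27 * 8.854e-6 * 88890 = 21.249866
Step 3: Vpi = sqrt(3070.464 / 21.249866)
Vpi = 12.02 V


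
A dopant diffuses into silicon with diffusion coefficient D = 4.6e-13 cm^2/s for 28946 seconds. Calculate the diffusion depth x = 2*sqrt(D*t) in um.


Step 1: Compute D*t = 4.6e-13 * 28946 = 1.331516e-08 cm^2
Step 2: sqrt(D*t) = 1.15391e-04 cm
Step 3: x = 2 * 1.15391e-04 cm = 2.30782e-04 cm
Step 4: Convert to um (1 cm = 1e4 um): x = 2.308 um


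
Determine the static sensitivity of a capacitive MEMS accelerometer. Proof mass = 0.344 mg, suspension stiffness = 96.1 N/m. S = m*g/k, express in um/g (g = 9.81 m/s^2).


Step 1: Convert mass: m = 0.344 mg = 3.44e-07 kg
Step 2: S = m * g / k = 3.44e-07 * 9.81 / 96.1
Step 3: S = 3.51e-08 m/g
Step 4: Convert to um/g: S = 0.035 um/g


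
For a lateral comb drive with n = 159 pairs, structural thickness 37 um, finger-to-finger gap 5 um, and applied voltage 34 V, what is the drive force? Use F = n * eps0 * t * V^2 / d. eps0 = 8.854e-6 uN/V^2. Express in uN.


Step 1: Parameters: n=159, eps0=8.854e-6 uN/V^2, t=37 um, V=34 V, d=5 um
Step 2: V^2 = 1156
Step 3: F = 159 * 8.854e-6 * 37 * 1156 / 5
F = 12.043 uN


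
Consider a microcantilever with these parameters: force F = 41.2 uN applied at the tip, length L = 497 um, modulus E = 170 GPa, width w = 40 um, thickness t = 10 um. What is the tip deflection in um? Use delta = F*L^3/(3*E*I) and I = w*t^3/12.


Step 1: Calculate the second moment of area.
I = w * t^3 / 12 = 40 * 10^3 / 12 = 3333.3333 um^4
Step 2: Convert E to consistent units (1 GPa = 1000 uN/um^2).
E = 170 GPa = 170000 uN/um^2
Step 3: Calculate tip deflection.
delta = F * L^3 / (3 * E * I)
delta = 41.2 * 497^3 / (3 * 170000 * 3333.3333)
delta = 2.9752 um


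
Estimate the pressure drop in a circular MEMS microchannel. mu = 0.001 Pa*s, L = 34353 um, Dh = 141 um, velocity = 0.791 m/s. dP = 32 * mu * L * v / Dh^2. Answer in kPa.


Step 1: Convert to SI: L = 34353e-6 m, Dh = 141e-6 m
Step 2: dP = 32 * 0.001 * 34353e-6 * 0.791 / (141e-6)^2
Step 3: dP = 43737.39 Pa
Step 4: Convert to kPa: dP = 43.74 kPa


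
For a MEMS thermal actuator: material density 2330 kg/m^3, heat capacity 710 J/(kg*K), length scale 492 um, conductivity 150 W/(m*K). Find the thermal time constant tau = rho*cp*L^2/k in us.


Step 1: Convert L to m: L = 492e-6 m
Step 2: L^2 = (492e-6)^2 = 2.42064e-07 m^2
Step 3: tau = 2330 * 710 * 2.42064e-07 / 150 = 2.66964317e-03 s
Step 4: Convert to microseconds (multiply by 1e6).
tau = 2669.643 us


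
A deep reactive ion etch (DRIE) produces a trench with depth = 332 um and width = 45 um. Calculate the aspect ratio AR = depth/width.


Step 1: AR = depth / width
Step 2: AR = 332 / 45
AR = 7.4


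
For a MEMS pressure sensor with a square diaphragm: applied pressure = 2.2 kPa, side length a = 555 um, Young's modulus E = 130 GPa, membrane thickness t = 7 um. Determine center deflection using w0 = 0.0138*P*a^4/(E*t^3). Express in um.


Step 1: Convert pressure to compatible units (E is in GPa, so P in GPa).
P = 2.2 kPa = 2.2e-6 GPa
Step 2: Compute numerator: 0.0138 * P * a^4.
a^4 = 555^4 = 94879400625
numerator = 0.0138 * 2.2e-6 * 94879400625 = 2.8805e+03
Step 3: Compute denominator: E * t^3 = 130 * 7^3 = 44590
Step 4: w0 = numerator / denominator = 2.8805e+03 / 44590 = 0.0646 um


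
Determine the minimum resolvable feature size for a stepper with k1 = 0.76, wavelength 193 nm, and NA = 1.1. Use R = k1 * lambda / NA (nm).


Step 1: Identify values: k1 = 0.76, lambda = 193 nm, NA = 1.1
Step 2: R = k1 * lambda / NA
R = 0.76 * 193 / 1.1
R = 133.3 nm


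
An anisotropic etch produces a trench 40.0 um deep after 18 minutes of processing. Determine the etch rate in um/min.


Step 1: Etch rate = depth / time
Step 2: rate = 40.0 / 18
rate = 2.222 um/min


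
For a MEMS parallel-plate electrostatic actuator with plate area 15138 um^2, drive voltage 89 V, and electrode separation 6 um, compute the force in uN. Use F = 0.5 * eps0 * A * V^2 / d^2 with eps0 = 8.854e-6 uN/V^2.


Step 1: Identify parameters.
eps0 = 8.854e-6 uN/V^2, A = 15138 um^2, V = 89 V, d = 6 um
Step 2: Compute V^2 = 89^2 = 7921
Step 3: Compute d^2 = 6^2 = 36
Step 4: F = 0.5 * 8.854e-6 * 15138 * 7921 / 36
F = 14.745 uN


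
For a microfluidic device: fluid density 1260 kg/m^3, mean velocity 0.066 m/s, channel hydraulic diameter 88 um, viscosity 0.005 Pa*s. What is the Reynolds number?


Step 1: Convert Dh to meters: Dh = 88e-6 m
Step 2: Re = rho * v * Dh / mu
Re = 1260 * 0.066 * 88e-6 / 0.005
Re = 1.464


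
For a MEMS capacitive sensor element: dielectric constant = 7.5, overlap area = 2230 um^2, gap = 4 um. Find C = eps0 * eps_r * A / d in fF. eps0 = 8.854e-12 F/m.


Step 1: Convert area to m^2: A = 2230e-12 m^2
Step 2: Convert gap to m: d = 4e-6 m
Step 3: C = eps0 * eps_r * A / d
C = 8.854e-12 * 7.5 * 2230e-12 / 4e-6
Step 4: Convert to fF (multiply by 1e15).
C = 37.02 fF


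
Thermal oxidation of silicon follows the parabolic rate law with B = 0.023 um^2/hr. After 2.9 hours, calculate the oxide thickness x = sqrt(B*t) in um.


Step 1: Compute B*t = 0.023 * 2.9 = 0.0667
Step 2: x = sqrt(0.0667)
x = 0.258 um


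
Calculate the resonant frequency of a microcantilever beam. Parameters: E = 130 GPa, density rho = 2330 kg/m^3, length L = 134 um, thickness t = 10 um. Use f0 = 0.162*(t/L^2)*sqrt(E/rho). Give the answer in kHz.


Step 1: Convert units to SI.
t_SI = 10e-6 m, L_SI = 134e-6 m
Step 2: Calculate sqrt(E/rho).
sqrt(130e9 / 2330) = 7469.54 m/s
Step 3: Compute f0.
f0 = 0.162 * 10e-6 / (134e-6)^2 * 7469.54 = 673905.9 Hz = 673.91 kHz


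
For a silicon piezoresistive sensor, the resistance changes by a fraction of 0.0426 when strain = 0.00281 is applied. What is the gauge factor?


Step 1: Identify values.
dR/R = 0.0426, strain = 0.00281
Step 2: GF = (dR/R) / strain = 0.0426 / 0.00281
GF = 15.2


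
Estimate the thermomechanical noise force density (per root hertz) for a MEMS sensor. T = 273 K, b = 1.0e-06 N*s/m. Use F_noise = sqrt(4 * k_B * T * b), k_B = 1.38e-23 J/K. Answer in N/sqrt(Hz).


Step 1: Compute 4 * k_B * T * b
= 4 * 1.38e-23 * 273 * 1.0e-06
= 1.5070e-26 N^2/Hz
Step 2: F_noise = sqrt(1.5070e-26)
F_noise = 1.23e-13 N/sqrt(Hz)


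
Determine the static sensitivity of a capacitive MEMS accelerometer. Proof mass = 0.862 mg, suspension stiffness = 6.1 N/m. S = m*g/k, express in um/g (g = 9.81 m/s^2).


Step 1: Convert mass: m = 0.862 mg = 8.62e-07 kg
Step 2: S = m * g / k = 8.62e-07 * 9.81 / 6.1
Step 3: S = 1.39e-06 m/g
Step 4: Convert to um/g: S = 1.386 um/g


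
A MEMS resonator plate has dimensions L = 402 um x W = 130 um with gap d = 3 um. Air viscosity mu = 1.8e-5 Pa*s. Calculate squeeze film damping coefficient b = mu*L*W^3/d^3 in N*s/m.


Step 1: Convert to SI.
L = 402e-6 m, W = 130e-6 m, d = 3e-6 m
Step 2: W^3 = (130e-6)^3 = 2.20e-12 m^3
Step 3: d^3 = (3e-6)^3 = 2.70e-17 m^3
Step 4: b = 1.8e-5 * 402e-6 * 2.20e-12 / 2.70e-17
b = 5.89e-04 N*s/m


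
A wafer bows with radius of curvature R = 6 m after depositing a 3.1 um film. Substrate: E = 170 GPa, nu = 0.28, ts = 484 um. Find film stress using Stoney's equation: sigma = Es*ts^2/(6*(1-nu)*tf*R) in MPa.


Step 1: Compute numerator: Es * ts^2 = 170 * 484^2 = 39823520 (GPa*um^2)
Step 2: Compute denominator (R in um): 6*(1-nu)*tf*R = 6*0.72*3.1*6e6 = 80352000.0 (um^2)
Step 3: sigma (GPa) = 39823520 / 80352000.0 = 4.95613e-01 GPa
Step 4: Convert to MPa (x1000): sigma = 495.6 MPa


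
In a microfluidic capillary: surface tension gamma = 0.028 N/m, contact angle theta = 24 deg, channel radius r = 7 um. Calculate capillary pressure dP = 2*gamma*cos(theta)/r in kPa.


Step 1: cos(24 deg) = 0.9135
Step 2: Convert r to m: r = 7e-6 m
Step 3: dP = 2 * 0.028 * 0.9135 / 7e-6 = 7308.0 Pa
Step 4: Convert Pa to kPa (divide by 1000).
dP = 7.31 kPa


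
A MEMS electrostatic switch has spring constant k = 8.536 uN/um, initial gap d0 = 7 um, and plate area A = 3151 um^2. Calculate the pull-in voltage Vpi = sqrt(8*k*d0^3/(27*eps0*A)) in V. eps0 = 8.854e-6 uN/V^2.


Step 1: Compute numerator: 8 * k * d0^3 = 8 * 8.536 * 7^3 = 23422.784
Step 2: Compute denominator: 27 * eps0 * A = 27 * 8.854e-6 * 3151 = 0.753272
Step 3: Vpi = sqrt(23422.784 / 0.753272)
Vpi = 176.34 V


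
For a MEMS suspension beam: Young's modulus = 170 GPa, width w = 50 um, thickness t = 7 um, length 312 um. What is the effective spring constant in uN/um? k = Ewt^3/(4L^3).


Step 1: Convert E to consistent units (1 GPa = 1000 uN/um^2).
E = 170 GPa = 170000 uN/um^2
Step 2: Compute t^3 = 7^3 = 343
Step 3: Compute L^3 = 312^3 = 30371328
Step 4: k = 170000 * 50 * 343 / (4 * 30371328)
k = 23.9988 uN/um


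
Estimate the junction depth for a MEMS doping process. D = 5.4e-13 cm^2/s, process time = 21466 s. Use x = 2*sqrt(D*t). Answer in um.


Step 1: Compute D*t = 5.4e-13 * 21466 = 1.159164e-08 cm^2
Step 2: sqrt(D*t) = 1.07664e-04 cm
Step 3: x = 2 * 1.07664e-04 cm = 2.15328e-04 cm
Step 4: Convert to um (1 cm = 1e4 um): x = 2.153 um


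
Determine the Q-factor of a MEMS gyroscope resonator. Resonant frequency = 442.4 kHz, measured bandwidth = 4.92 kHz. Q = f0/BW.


Step 1: Q = f0 / bandwidth
Step 2: Q = 442.4 / 4.92
Q = 89.9


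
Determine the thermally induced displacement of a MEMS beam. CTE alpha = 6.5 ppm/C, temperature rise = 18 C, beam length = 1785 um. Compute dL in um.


Step 1: Convert CTE: alpha = 6.5 ppm/C = 6.5e-6 /C
Step 2: dL = 6.5e-6 * 18 * 1785
dL = 0.2088 um


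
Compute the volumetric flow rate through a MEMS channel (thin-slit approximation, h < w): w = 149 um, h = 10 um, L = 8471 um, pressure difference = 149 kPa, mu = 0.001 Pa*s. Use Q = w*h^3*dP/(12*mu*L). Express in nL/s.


Step 1: Convert all dimensions to SI (meters).
w = 149e-6 m, h = 10e-6 m, L = 8471e-6 m, dP = 149e3 Pa
Step 2: Q = w * h^3 * dP / (12 * mu * L)
Q = 149e-6 * (10e-6)^3 * 149e3 / (12 * 0.001 * 8471e-6) = 2.18402e-10 m^3/s
Step 3: Convert Q from m^3/s to nL/s (1 m^3 = 1e12 nL, so multiply by 1e12).
Q = 218.402 nL/s


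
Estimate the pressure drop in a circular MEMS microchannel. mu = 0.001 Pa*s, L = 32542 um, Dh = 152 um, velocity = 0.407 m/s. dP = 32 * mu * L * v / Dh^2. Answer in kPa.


Step 1: Convert to SI: L = 32542e-6 m, Dh = 152e-6 m
Step 2: dP = 32 * 0.001 * 32542e-6 * 0.407 / (152e-6)^2
Step 3: dP = 18344.31 Pa
Step 4: Convert to kPa: dP = 18.34 kPa


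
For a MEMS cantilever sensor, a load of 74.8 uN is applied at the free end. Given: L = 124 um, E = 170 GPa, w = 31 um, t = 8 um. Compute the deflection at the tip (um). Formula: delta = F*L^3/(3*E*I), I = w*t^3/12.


Step 1: Calculate the second moment of area.
I = w * t^3 / 12 = 31 * 8^3 / 12 = 1322.6667 um^4
Step 2: Convert E to consistent units (1 GPa = 1000 uN/um^2).
E = 170 GPa = 170000 uN/um^2
Step 3: Calculate tip deflection.
delta = F * L^3 / (3 * E * I)
delta = 74.8 * 124^3 / (3 * 170000 * 1322.6667)
delta = 0.2114 um


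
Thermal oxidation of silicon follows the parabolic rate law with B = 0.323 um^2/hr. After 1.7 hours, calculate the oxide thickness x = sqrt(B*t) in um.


Step 1: Compute B*t = 0.323 * 1.7 = 0.5491
Step 2: x = sqrt(0.5491)
x = 0.741 um


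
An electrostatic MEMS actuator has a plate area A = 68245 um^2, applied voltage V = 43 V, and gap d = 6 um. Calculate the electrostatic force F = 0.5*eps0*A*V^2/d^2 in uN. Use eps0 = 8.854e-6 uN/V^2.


Step 1: Identify parameters.
eps0 = 8.854e-6 uN/V^2, A = 68245 um^2, V = 43 V, d = 6 um
Step 2: Compute V^2 = 43^2 = 1849
Step 3: Compute d^2 = 6^2 = 36
Step 4: F = 0.5 * 8.854e-6 * 68245 * 1849 / 36
F = 15.517 uN


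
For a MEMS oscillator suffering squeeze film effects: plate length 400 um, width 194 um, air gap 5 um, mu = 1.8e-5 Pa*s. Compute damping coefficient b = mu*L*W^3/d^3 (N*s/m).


Step 1: Convert to SI.
L = 400e-6 m, W = 194e-6 m, d = 5e-6 m
Step 2: W^3 = (194e-6)^3 = 7.30e-12 m^3
Step 3: d^3 = (5e-6)^3 = 1.25e-16 m^3
Step 4: b = 1.8e-5 * 400e-6 * 7.30e-12 / 1.25e-16
b = 4.21e-04 N*s/m


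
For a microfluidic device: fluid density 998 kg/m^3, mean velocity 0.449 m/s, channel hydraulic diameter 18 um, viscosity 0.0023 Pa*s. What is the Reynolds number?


Step 1: Convert Dh to meters: Dh = 18e-6 m
Step 2: Re = rho * v * Dh / mu
Re = 998 * 0.449 * 18e-6 / 0.0023
Re = 3.507


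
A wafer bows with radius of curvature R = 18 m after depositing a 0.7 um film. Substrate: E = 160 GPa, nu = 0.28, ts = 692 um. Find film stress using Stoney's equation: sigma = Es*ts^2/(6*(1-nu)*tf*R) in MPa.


Step 1: Compute numerator: Es * ts^2 = 160 * 692^2 = 76618240 (GPa*um^2)
Step 2: Compute denominator (R in um): 6*(1-nu)*tf*R = 6*0.72*0.7*18e6 = 54432000.0 (um^2)
Step 3: sigma (GPa) = 76618240 / 54432000.0 = 1.407596e+00 GPa
Step 4: Convert to MPa (x1000): sigma = 1407.6 MPa


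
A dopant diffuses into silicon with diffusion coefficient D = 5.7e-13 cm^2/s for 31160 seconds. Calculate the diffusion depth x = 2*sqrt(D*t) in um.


Step 1: Compute D*t = 5.7e-13 * 31160 = 1.77612e-08 cm^2
Step 2: sqrt(D*t) = 1.33271e-04 cm
Step 3: x = 2 * 1.33271e-04 cm = 2.66542e-04 cm
Step 4: Convert to um (1 cm = 1e4 um): x = 2.665 um


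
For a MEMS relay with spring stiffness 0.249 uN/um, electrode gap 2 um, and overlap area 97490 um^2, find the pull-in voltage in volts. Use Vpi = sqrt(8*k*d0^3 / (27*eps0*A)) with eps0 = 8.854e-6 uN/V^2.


Step 1: Compute numerator: 8 * k * d0^3 = 8 * 0.249 * 2^3 = 15.936
Step 2: Compute denominator: 27 * eps0 * A = 27 * 8.854e-6 * 97490 = 23.305764
Step 3: Vpi = sqrt(15.936 / 23.305764)
Vpi = 0.83 V


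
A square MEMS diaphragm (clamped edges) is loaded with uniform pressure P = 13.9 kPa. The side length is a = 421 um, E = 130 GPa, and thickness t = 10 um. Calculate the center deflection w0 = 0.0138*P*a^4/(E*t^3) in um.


Step 1: Convert pressure to compatible units (E is in GPa, so P in GPa).
P = 13.9 kPa = 13.9e-6 GPa
Step 2: Compute numerator: 0.0138 * P * a^4.
a^4 = 421^4 = 31414372081
numerator = 0.0138 * 13.9e-6 * 31414372081 = 6.0259e+03
Step 3: Compute denominator: E * t^3 = 130 * 10^3 = 130000
Step 4: w0 = numerator / denominator = 6.0259e+03 / 130000 = 0.0464 um


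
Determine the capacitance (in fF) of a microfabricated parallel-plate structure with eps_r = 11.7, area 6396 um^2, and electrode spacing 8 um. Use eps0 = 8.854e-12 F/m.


Step 1: Convert area to m^2: A = 6396e-12 m^2
Step 2: Convert gap to m: d = 8e-6 m
Step 3: C = eps0 * eps_r * A / d
C = 8.854e-12 * 11.7 * 6396e-12 / 8e-6
Step 4: Convert to fF (multiply by 1e15).
C = 82.82 fF


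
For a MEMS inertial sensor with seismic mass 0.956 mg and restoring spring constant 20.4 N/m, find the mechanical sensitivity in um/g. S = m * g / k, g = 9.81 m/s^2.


Step 1: Convert mass: m = 0.956 mg = 9.56e-07 kg
Step 2: S = m * g / k = 9.56e-07 * 9.81 / 20.4
Step 3: S = 4.60e-07 m/g
Step 4: Convert to um/g: S = 0.46 um/g


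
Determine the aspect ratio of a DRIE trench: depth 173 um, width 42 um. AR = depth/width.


Step 1: AR = depth / width
Step 2: AR = 173 / 42
AR = 4.1


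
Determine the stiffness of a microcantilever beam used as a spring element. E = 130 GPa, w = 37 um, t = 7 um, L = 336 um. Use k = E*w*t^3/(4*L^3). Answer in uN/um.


Step 1: Convert E to consistent units (1 GPa = 1000 uN/um^2).
E = 130 GPa = 130000 uN/um^2
Step 2: Compute t^3 = 7^3 = 343
Step 3: Compute L^3 = 336^3 = 37933056
Step 4: k = 130000 * 37 * 343 / (4 * 37933056)
k = 10.8733 uN/um


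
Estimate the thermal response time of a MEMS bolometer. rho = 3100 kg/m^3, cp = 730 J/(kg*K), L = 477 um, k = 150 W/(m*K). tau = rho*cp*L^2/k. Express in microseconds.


Step 1: Convert L to m: L = 477e-6 m
Step 2: L^2 = (477e-6)^2 = 2.27529e-07 m^2
Step 3: tau = 3100 * 730 * 2.27529e-07 / 150 = 3.43265418e-03 s
Step 4: Convert to microseconds (multiply by 1e6).
tau = 3432.654 us


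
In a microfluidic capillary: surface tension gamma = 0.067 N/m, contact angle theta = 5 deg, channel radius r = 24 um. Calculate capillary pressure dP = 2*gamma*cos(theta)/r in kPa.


Step 1: cos(5 deg) = 0.9962
Step 2: Convert r to m: r = 24e-6 m
Step 3: dP = 2 * 0.067 * 0.9962 / 24e-6 = 5562.1 Pa
Step 4: Convert Pa to kPa (divide by 1000).
dP = 5.56 kPa


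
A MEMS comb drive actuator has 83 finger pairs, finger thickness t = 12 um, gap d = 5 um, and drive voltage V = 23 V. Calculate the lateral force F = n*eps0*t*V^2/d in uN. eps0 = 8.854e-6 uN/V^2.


Step 1: Parameters: n=83, eps0=8.854e-6 uN/V^2, t=12 um, V=23 V, d=5 um
Step 2: V^2 = 529
Step 3: F = 83 * 8.854e-6 * 12 * 529 / 5
F = 0.933 uN


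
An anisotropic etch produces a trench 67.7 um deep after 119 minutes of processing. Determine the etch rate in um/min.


Step 1: Etch rate = depth / time
Step 2: rate = 67.7 / 119
rate = 0.569 um/min


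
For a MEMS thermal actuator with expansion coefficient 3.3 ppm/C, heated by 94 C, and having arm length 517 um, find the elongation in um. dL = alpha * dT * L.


Step 1: Convert CTE: alpha = 3.3 ppm/C = 3.3e-6 /C
Step 2: dL = 3.3e-6 * 94 * 517
dL = 0.1604 um


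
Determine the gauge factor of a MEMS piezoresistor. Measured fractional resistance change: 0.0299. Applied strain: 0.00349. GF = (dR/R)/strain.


Step 1: Identify values.
dR/R = 0.0299, strain = 0.00349
Step 2: GF = (dR/R) / strain = 0.0299 / 0.00349
GF = 8.6


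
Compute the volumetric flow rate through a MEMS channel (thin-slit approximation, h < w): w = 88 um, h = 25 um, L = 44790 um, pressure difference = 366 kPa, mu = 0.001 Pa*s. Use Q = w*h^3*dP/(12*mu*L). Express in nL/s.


Step 1: Convert all dimensions to SI (meters).
w = 88e-6 m, h = 25e-6 m, L = 44790e-6 m, dP = 366e3 Pa
Step 2: Q = w * h^3 * dP / (12 * mu * L)
Q = 88e-6 * (25e-6)^3 * 366e3 / (12 * 0.001 * 44790e-6) = 9.3631391e-10 m^3/s
Step 3: Convert Q from m^3/s to nL/s (1 m^3 = 1e12 nL, so multiply by 1e12).
Q = 936.314 nL/s


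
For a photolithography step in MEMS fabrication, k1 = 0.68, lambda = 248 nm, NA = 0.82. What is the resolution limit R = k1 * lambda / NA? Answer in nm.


Step 1: Identify values: k1 = 0.68, lambda = 248 nm, NA = 0.82
Step 2: R = k1 * lambda / NA
R = 0.68 * 248 / 0.82
R = 205.7 nm


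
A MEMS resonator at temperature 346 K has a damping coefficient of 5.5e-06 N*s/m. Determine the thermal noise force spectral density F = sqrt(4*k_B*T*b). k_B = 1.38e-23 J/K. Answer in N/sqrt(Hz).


Step 1: Compute 4 * k_B * T * b
= 4 * 1.38e-23 * 346 * 5.5e-06
= 1.0505e-25 N^2/Hz
Step 2: F_noise = sqrt(1.0505e-25)
F_noise = 3.24e-13 N/sqrt(Hz)


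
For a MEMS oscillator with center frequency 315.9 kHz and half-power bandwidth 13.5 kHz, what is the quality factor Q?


Step 1: Q = f0 / bandwidth
Step 2: Q = 315.9 / 13.5
Q = 23.4


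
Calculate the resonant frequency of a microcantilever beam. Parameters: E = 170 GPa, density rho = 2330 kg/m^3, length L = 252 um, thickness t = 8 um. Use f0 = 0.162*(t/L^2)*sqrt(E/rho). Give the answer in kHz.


Step 1: Convert units to SI.
t_SI = 8e-6 m, L_SI = 252e-6 m
Step 2: Calculate sqrt(E/rho).
sqrt(170e9 / 2330) = 8541.74 m/s
Step 3: Compute f0.
f0 = 0.162 * 8e-6 / (252e-6)^2 * 8541.74 = 174321.2 Hz = 174.32 kHz


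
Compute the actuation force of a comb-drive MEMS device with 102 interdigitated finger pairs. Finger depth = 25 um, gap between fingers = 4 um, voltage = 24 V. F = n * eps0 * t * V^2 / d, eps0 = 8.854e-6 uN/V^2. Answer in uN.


Step 1: Parameters: n=102, eps0=8.854e-6 uN/V^2, t=25 um, V=24 V, d=4 um
Step 2: V^2 = 576
Step 3: F = 102 * 8.854e-6 * 25 * 576 / 4
F = 3.251 uN


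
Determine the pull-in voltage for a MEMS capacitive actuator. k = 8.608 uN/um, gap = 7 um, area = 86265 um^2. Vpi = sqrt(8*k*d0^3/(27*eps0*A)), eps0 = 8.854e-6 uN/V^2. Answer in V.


Step 1: Compute numerator: 8 * k * d0^3 = 8 * 8.608 * 7^3 = 23620.352
Step 2: Compute denominator: 27 * eps0 * A = 27 * 8.854e-6 * 86265 = 20.622338
Step 3: Vpi = sqrt(23620.352 / 20.622338)
Vpi = 33.84 V


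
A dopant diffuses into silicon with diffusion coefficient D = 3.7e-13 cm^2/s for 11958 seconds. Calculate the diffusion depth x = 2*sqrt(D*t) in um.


Step 1: Compute D*t = 3.7e-13 * 11958 = 4.42446e-09 cm^2
Step 2: sqrt(D*t) = 6.6517e-05 cm
Step 3: x = 2 * 6.6517e-05 cm = 1.33034e-04 cm
Step 4: Convert to um (1 cm = 1e4 um): x = 1.33 um


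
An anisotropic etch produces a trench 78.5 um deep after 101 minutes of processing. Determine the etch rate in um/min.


Step 1: Etch rate = depth / time
Step 2: rate = 78.5 / 101
rate = 0.777 um/min


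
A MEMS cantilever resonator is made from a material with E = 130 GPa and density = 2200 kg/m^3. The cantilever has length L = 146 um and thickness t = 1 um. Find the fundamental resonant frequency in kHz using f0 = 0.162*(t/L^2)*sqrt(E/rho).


Step 1: Convert units to SI.
t_SI = 1e-6 m, L_SI = 146e-6 m
Step 2: Calculate sqrt(E/rho).
sqrt(130e9 / 2200) = 7687.06 m/s
Step 3: Compute f0.
f0 = 0.162 * 1e-6 / (146e-6)^2 * 7687.06 = 58421.1 Hz = 58.42 kHz


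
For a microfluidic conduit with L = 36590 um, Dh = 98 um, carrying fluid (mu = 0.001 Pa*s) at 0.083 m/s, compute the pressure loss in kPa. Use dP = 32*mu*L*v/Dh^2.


Step 1: Convert to SI: L = 36590e-6 m, Dh = 98e-6 m
Step 2: dP = 32 * 0.001 * 36590e-6 * 0.083 / (98e-6)^2
Step 3: dP = 10119.02 Pa
Step 4: Convert to kPa: dP = 10.12 kPa


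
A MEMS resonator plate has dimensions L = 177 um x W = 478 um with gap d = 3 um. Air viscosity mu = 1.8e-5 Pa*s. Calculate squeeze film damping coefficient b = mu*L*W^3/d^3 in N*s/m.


Step 1: Convert to SI.
L = 177e-6 m, W = 478e-6 m, d = 3e-6 m
Step 2: W^3 = (478e-6)^3 = 1.09e-10 m^3
Step 3: d^3 = (3e-6)^3 = 2.70e-17 m^3
Step 4: b = 1.8e-5 * 177e-6 * 1.09e-10 / 2.70e-17
b = 1.29e-02 N*s/m


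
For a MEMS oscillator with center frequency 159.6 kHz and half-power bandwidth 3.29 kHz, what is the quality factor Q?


Step 1: Q = f0 / bandwidth
Step 2: Q = 159.6 / 3.29
Q = 48.5


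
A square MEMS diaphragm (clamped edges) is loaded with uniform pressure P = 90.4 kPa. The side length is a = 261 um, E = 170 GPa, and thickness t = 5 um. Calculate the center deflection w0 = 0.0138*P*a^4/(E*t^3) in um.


Step 1: Convert pressure to compatible units (E is in GPa, so P in GPa).
P = 90.4 kPa = 90.4e-6 GPa
Step 2: Compute numerator: 0.0138 * P * a^4.
a^4 = 261^4 = 4640470641
numerator = 0.0138 * 90.4e-6 * 4640470641 = 5.78908e+03
Step 3: Compute denominator: E * t^3 = 170 * 5^3 = 21250
Step 4: w0 = numerator / denominator = 5.78908e+03 / 21250 = 0.2724 um
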